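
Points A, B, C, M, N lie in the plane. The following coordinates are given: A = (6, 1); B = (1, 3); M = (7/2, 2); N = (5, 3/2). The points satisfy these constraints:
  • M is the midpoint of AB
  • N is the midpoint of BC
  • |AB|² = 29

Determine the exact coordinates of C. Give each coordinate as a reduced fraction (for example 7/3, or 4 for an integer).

C = (9, 0)

1. C_x = 9  [C = 2·N−B = 2·(5, 3/2)−(1, 3)]
2. C_y = 0  [C = 2·N−B = 2·(5, 3/2)−(1, 3)]
   so C = (9, 0)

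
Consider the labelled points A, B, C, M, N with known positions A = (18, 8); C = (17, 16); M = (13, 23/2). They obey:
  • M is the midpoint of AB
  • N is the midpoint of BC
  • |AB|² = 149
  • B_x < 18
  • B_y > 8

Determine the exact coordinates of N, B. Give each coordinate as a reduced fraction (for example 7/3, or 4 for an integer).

1. B_x = 8  [B = 2·M−A = 2·(13, 23/2)−(18, 8)]
2. B_y = 15  [B = 2·M−A = 2·(13, 23/2)−(18, 8)]
   so B = (8, 15)
3. N_x = 25/2  [2·N = B+C = (8, 15)+(17, 16)]
4. N_y = 31/2  [2·N = B+C = (8, 15)+(17, 16)]
   so N = (25/2, 31/2)

N = (25/2, 31/2)
B = (8, 15)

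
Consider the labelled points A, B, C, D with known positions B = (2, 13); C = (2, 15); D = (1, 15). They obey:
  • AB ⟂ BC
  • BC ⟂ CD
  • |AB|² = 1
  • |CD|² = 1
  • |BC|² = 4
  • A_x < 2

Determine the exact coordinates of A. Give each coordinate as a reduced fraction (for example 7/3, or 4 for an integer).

A = (1, 13)

1. A_x = 1  [[AB ⟂ BC ⇒ -2y+26=0] ∩ [|A−(2, 13)|²=1]]
2. A_y = 13  [[AB ⟂ BC ⇒ -2y+26=0] ∩ [|A−(2, 13)|²=1]]
   so A = (1, 13)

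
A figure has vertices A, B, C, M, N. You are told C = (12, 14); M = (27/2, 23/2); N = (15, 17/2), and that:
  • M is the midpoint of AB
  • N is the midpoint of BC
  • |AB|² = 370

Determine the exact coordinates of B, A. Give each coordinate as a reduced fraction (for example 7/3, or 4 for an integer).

1. B_x = 18  [B = 2·N−C = 2·(15, 17/2)−(12, 14)]
2. B_y = 3  [B = 2·N−C = 2·(15, 17/2)−(12, 14)]
   so B = (18, 3)
3. A_x = 9  [A = 2·M−B = 2·(27/2, 23/2)−(18, 3)]
4. A_y = 20  [A = 2·M−B = 2·(27/2, 23/2)−(18, 3)]
   so A = (9, 20)

B = (18, 3)
A = (9, 20)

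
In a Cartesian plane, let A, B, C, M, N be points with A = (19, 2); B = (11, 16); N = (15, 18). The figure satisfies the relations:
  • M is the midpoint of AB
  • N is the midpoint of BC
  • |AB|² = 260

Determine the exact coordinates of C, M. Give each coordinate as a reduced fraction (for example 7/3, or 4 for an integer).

C = (19, 20)
M = (15, 9)

1. M_x = 15  [2·M = A+B = (19, 2)+(11, 16)]
2. M_y = 9  [2·M = A+B = (19, 2)+(11, 16)]
   so M = (15, 9)
3. C_x = 19  [C = 2·N−B = 2·(15, 18)−(11, 16)]
4. C_y = 20  [C = 2·N−B = 2·(15, 18)−(11, 16)]
   so C = (19, 20)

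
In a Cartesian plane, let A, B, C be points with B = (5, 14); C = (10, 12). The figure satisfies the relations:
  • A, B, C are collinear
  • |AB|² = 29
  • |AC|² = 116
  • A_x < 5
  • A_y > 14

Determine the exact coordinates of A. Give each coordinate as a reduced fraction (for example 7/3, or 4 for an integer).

A = (0, 16)

1. A_x = 0  [[A, B, C are collinear ⇒ 2x+5y-80=0] ∩ [|A−(5, 14)|²=29]]
2. A_y = 16  [[A, B, C are collinear ⇒ 2x+5y-80=0] ∩ [|A−(5, 14)|²=29]]
   so A = (0, 16)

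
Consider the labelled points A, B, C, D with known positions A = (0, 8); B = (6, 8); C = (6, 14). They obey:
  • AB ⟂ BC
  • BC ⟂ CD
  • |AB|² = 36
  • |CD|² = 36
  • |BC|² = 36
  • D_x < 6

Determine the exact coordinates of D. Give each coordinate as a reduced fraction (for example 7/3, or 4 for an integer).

D = (0, 14)

1. D_x = 0  [[BC ⟂ CD ⇒ 6y-84=0] ∩ [|D−(6, 14)|²=36]]
2. D_y = 14  [[BC ⟂ CD ⇒ 6y-84=0] ∩ [|D−(6, 14)|²=36]]
   so D = (0, 14)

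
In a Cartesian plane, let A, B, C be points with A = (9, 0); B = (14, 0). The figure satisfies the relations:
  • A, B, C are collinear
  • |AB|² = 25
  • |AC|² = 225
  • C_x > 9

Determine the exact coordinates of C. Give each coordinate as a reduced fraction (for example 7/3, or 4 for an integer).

1. C_x = 24  [[A, B, C are collinear ⇒ 5y=0] ∩ [|C−(9, 0)|²=225]]
2. C_y = 0  [[A, B, C are collinear ⇒ 5y=0] ∩ [|C−(9, 0)|²=225]]
   so C = (24, 0)

C = (24, 0)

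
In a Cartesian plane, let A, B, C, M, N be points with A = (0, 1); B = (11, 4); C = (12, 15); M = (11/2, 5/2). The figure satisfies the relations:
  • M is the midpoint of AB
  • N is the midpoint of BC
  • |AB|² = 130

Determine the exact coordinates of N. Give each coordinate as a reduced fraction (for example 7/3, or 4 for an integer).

1. N_x = 23/2  [2·N = B+C = (11, 4)+(12, 15)]
2. N_y = 19/2  [2·N = B+C = (11, 4)+(12, 15)]
   so N = (23/2, 19/2)

N = (23/2, 19/2)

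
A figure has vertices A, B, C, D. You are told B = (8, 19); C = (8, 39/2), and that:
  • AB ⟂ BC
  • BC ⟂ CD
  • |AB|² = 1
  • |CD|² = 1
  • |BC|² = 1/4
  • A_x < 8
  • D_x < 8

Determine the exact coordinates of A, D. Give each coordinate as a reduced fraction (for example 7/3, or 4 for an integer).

A = (7, 19)
D = (7, 39/2)

1. A_x = 7  [[AB ⟂ BC ⇒ -1/2y+19/2=0] ∩ [|A−(8, 19)|²=1]]
2. A_y = 19  [[AB ⟂ BC ⇒ -1/2y+19/2=0] ∩ [|A−(8, 19)|²=1]]
   so A = (7, 19)
3. D_x = 7  [[BC ⟂ CD ⇒ 1/2y-39/4=0] ∩ [|D−(8, 39/2)|²=1]]
4. D_y = 39/2  [[BC ⟂ CD ⇒ 1/2y-39/4=0] ∩ [|D−(8, 39/2)|²=1]]
   so D = (7, 39/2)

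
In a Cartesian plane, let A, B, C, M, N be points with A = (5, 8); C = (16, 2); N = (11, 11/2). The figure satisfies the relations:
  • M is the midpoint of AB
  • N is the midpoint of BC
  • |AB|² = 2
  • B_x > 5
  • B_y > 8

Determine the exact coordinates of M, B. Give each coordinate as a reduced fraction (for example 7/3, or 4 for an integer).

1. B_x = 6  [B = 2·N−C = 2·(11, 11/2)−(16, 2)]
2. B_y = 9  [B = 2·N−C = 2·(11, 11/2)−(16, 2)]
   so B = (6, 9)
3. M_x = 11/2  [2·M = A+B = (5, 8)+(6, 9)]
4. M_y = 17/2  [2·M = A+B = (5, 8)+(6, 9)]
   so M = (11/2, 17/2)

M = (11/2, 17/2)
B = (6, 9)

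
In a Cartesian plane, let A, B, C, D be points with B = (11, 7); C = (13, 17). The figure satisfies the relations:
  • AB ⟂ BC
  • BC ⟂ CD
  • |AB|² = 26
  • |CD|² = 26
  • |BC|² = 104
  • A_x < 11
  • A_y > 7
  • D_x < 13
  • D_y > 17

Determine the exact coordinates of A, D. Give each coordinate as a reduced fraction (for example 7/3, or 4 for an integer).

1. A_x = 6  [[AB ⟂ BC ⇒ -2x-10y+92=0] ∩ [|A−(11, 7)|²=26]]
2. A_y = 8  [[AB ⟂ BC ⇒ -2x-10y+92=0] ∩ [|A−(11, 7)|²=26]]
   so A = (6, 8)
3. D_x = 8  [[BC ⟂ CD ⇒ 2x+10y-196=0] ∩ [|D−(13, 17)|²=26]]
4. D_y = 18  [[BC ⟂ CD ⇒ 2x+10y-196=0] ∩ [|D−(13, 17)|²=26]]
   so D = (8, 18)

A = (6, 8)
D = (8, 18)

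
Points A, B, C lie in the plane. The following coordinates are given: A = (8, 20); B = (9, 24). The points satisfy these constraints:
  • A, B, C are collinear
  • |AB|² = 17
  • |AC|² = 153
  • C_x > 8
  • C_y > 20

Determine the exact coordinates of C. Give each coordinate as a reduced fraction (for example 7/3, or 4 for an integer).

C = (11, 32)

1. C_x = 11  [[A, B, C are collinear ⇒ -4x+1y+12=0] ∩ [|C−(8, 20)|²=153]]
2. C_y = 32  [[A, B, C are collinear ⇒ -4x+1y+12=0] ∩ [|C−(8, 20)|²=153]]
   so C = (11, 32)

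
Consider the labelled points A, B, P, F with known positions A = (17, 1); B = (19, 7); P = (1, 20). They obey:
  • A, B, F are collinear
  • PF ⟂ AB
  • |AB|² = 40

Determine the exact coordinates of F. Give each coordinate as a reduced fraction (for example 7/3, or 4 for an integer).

1. F_x = 211/10  [[A, B, F are collinear ⇒ -6x+2y+100=0] ∩ [PF ⟂ AB ⇒ 2x+6y-122=0]]
2. F_y = 133/10  [[A, B, F are collinear ⇒ -6x+2y+100=0] ∩ [PF ⟂ AB ⇒ 2x+6y-122=0]]
   so F = (211/10, 133/10)

F = (211/10, 133/10)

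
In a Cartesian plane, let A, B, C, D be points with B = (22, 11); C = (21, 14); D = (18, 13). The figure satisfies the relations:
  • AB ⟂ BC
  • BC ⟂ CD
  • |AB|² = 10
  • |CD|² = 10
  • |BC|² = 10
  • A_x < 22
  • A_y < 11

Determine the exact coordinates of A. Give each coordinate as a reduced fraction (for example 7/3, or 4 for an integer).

A = (19, 10)

1. A_x = 19  [[AB ⟂ BC ⇒ 1x-3y+11=0] ∩ [|A−(22, 11)|²=10]]
2. A_y = 10  [[AB ⟂ BC ⇒ 1x-3y+11=0] ∩ [|A−(22, 11)|²=10]]
   so A = (19, 10)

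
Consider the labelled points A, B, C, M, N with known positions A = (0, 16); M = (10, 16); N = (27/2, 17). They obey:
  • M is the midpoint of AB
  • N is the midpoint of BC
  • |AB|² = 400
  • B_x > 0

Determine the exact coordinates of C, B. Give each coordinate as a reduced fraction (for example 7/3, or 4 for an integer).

C = (7, 18)
B = (20, 16)

1. B_x = 20  [B = 2·M−A = 2·(10, 16)−(0, 16)]
2. B_y = 16  [B = 2·M−A = 2·(10, 16)−(0, 16)]
   so B = (20, 16)
3. C_x = 7  [C = 2·N−B = 2·(27/2, 17)−(20, 16)]
4. C_y = 18  [C = 2·N−B = 2·(27/2, 17)−(20, 16)]
   so C = (7, 18)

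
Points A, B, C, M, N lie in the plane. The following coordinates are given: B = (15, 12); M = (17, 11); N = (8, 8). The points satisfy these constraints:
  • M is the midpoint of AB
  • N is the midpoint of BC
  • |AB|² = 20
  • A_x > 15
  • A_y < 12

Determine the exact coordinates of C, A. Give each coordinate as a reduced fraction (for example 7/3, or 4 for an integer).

C = (1, 4)
A = (19, 10)

1. A_x = 19  [A = 2·M−B = 2·(17, 11)−(15, 12)]
2. A_y = 10  [A = 2·M−B = 2·(17, 11)−(15, 12)]
   so A = (19, 10)
3. C_x = 1  [C = 2·N−B = 2·(8, 8)−(15, 12)]
4. C_y = 4  [C = 2·N−B = 2·(8, 8)−(15, 12)]
   so C = (1, 4)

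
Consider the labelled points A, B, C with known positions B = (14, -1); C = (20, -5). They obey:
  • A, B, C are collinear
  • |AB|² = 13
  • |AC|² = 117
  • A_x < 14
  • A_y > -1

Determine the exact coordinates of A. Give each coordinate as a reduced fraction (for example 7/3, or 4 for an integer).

1. A_x = 11  [[A, B, C are collinear ⇒ 4x+6y-50=0] ∩ [|A−(14, -1)|²=13]]
2. A_y = 1  [[A, B, C are collinear ⇒ 4x+6y-50=0] ∩ [|A−(14, -1)|²=13]]
   so A = (11, 1)

A = (11, 1)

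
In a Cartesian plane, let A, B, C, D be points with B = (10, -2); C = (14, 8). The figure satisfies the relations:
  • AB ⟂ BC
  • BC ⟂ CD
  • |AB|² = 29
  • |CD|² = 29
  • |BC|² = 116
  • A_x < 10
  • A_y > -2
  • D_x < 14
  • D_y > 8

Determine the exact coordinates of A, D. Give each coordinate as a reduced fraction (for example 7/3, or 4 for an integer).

A = (5, 0)
D = (9, 10)

1. A_x = 5  [[AB ⟂ BC ⇒ -4x-10y+20=0] ∩ [|A−(10, -2)|²=29]]
2. A_y = 0  [[AB ⟂ BC ⇒ -4x-10y+20=0] ∩ [|A−(10, -2)|²=29]]
   so A = (5, 0)
3. D_x = 9  [[BC ⟂ CD ⇒ 4x+10y-136=0] ∩ [|D−(14, 8)|²=29]]
4. D_y = 10  [[BC ⟂ CD ⇒ 4x+10y-136=0] ∩ [|D−(14, 8)|²=29]]
   so D = (9, 10)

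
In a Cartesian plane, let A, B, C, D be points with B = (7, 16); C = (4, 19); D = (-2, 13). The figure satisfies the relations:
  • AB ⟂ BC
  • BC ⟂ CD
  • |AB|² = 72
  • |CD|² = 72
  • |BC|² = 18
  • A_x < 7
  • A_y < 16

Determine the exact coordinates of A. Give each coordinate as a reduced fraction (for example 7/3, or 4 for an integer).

1. A_x = 1  [[AB ⟂ BC ⇒ 3x-3y+27=0] ∩ [|A−(7, 16)|²=72]]
2. A_y = 10  [[AB ⟂ BC ⇒ 3x-3y+27=0] ∩ [|A−(7, 16)|²=72]]
   so A = (1, 10)

A = (1, 10)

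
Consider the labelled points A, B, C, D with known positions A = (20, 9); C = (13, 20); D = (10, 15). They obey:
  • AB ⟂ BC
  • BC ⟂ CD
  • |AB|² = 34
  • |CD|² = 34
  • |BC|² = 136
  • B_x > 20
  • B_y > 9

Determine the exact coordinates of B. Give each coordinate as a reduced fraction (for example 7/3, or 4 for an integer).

1. B_x = 23  [[BC ⟂ CD ⇒ 3x+5y-139=0] ∩ [|B−(20, 9)|²=34]]
2. B_y = 14  [[BC ⟂ CD ⇒ 3x+5y-139=0] ∩ [|B−(20, 9)|²=34]]
   so B = (23, 14)

B = (23, 14)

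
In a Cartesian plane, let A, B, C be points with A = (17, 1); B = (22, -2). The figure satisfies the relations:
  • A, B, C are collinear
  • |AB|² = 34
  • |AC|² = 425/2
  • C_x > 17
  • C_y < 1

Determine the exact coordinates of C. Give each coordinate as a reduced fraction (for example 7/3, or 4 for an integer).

C = (59/2, -13/2)

1. C_x = 59/2  [[A, B, C are collinear ⇒ 3x+5y-56=0] ∩ [|C−(17, 1)|²=425/2]]
2. C_y = -13/2  [[A, B, C are collinear ⇒ 3x+5y-56=0] ∩ [|C−(17, 1)|²=425/2]]
   so C = (59/2, -13/2)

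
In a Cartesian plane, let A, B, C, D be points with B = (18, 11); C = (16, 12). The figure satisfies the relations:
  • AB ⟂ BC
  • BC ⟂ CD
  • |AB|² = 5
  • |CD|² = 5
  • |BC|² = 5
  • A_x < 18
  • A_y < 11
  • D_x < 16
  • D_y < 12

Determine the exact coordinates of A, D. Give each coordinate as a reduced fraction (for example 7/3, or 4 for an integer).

A = (17, 9)
D = (15, 10)

1. A_x = 17  [[AB ⟂ BC ⇒ 2x-1y-25=0] ∩ [|A−(18, 11)|²=5]]
2. A_y = 9  [[AB ⟂ BC ⇒ 2x-1y-25=0] ∩ [|A−(18, 11)|²=5]]
   so A = (17, 9)
3. D_x = 15  [[BC ⟂ CD ⇒ -2x+1y+20=0] ∩ [|D−(16, 12)|²=5]]
4. D_y = 10  [[BC ⟂ CD ⇒ -2x+1y+20=0] ∩ [|D−(16, 12)|²=5]]
   so D = (15, 10)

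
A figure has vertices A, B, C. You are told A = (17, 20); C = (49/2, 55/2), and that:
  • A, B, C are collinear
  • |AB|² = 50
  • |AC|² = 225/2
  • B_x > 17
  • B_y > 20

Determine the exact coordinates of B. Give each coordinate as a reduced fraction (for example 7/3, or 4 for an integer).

B = (22, 25)

1. B_x = 22  [[A, B, C are collinear ⇒ 15/2x-15/2y+45/2=0] ∩ [|B−(17, 20)|²=50]]
2. B_y = 25  [[A, B, C are collinear ⇒ 15/2x-15/2y+45/2=0] ∩ [|B−(17, 20)|²=50]]
   so B = (22, 25)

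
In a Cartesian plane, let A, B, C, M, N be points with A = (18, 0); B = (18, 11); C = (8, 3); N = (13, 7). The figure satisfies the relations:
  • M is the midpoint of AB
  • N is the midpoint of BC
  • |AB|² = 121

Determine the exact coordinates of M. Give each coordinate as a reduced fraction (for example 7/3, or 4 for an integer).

M = (18, 11/2)

1. M_x = 18  [2·M = A+B = (18, 0)+(18, 11)]
2. M_y = 11/2  [2·M = A+B = (18, 0)+(18, 11)]
   so M = (18, 11/2)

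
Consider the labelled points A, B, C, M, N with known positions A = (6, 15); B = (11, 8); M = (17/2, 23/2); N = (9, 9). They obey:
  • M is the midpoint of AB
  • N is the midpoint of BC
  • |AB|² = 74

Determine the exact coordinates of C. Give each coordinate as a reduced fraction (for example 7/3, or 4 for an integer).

C = (7, 10)

1. C_x = 7  [C = 2·N−B = 2·(9, 9)−(11, 8)]
2. C_y = 10  [C = 2·N−B = 2·(9, 9)−(11, 8)]
   so C = (7, 10)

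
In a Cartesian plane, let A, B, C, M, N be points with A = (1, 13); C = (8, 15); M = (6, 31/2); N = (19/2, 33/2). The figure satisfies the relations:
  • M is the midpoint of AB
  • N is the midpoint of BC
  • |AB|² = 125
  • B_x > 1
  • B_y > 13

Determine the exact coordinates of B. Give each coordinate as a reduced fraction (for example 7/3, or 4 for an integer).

1. B_x = 11  [B = 2·M−A = 2·(6, 31/2)−(1, 13)]
2. B_y = 18  [B = 2·M−A = 2·(6, 31/2)−(1, 13)]
   so B = (11, 18)

B = (11, 18)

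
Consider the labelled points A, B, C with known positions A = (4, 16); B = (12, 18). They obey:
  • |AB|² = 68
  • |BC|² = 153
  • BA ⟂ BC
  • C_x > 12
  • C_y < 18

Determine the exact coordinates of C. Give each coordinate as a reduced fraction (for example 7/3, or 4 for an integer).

1. C_x = 15  [[BA ⟂ BC ⇒ -8x-2y+132=0] ∩ [|C−(12, 18)|²=153]]
2. C_y = 6  [[BA ⟂ BC ⇒ -8x-2y+132=0] ∩ [|C−(12, 18)|²=153]]
   so C = (15, 6)

C = (15, 6)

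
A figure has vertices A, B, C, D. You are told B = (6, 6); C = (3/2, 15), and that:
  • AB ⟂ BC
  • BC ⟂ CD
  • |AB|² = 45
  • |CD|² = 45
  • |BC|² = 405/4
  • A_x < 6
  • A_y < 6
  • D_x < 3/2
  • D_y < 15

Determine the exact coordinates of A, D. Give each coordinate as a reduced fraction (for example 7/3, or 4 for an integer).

1. A_x = 0  [[AB ⟂ BC ⇒ 9/2x-9y+27=0] ∩ [|A−(6, 6)|²=45]]
2. A_y = 3  [[AB ⟂ BC ⇒ 9/2x-9y+27=0] ∩ [|A−(6, 6)|²=45]]
   so A = (0, 3)
3. D_x = -9/2  [[BC ⟂ CD ⇒ -9/2x+9y-513/4=0] ∩ [|D−(3/2, 15)|²=45]]
4. D_y = 12  [[BC ⟂ CD ⇒ -9/2x+9y-513/4=0] ∩ [|D−(3/2, 15)|²=45]]
   so D = (-9/2, 12)

A = (0, 3)
D = (-9/2, 12)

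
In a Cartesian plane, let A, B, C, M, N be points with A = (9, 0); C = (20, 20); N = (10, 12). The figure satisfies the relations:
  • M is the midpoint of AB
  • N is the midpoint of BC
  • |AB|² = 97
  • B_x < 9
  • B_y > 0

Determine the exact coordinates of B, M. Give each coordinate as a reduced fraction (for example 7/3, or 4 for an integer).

B = (0, 4)
M = (9/2, 2)

1. B_x = 0  [B = 2·N−C = 2·(10, 12)−(20, 20)]
2. B_y = 4  [B = 2·N−C = 2·(10, 12)−(20, 20)]
   so B = (0, 4)
3. M_x = 9/2  [2·M = A+B = (9, 0)+(0, 4)]
4. M_y = 2  [2·M = A+B = (9, 0)+(0, 4)]
   so M = (9/2, 2)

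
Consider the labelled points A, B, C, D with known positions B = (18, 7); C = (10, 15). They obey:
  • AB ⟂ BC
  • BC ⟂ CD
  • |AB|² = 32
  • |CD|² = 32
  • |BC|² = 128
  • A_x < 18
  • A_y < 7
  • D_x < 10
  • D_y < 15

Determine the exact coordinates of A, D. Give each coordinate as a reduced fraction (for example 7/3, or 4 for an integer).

1. A_x = 14  [[AB ⟂ BC ⇒ 8x-8y-88=0] ∩ [|A−(18, 7)|²=32]]
2. A_y = 3  [[AB ⟂ BC ⇒ 8x-8y-88=0] ∩ [|A−(18, 7)|²=32]]
   so A = (14, 3)
3. D_x = 6  [[BC ⟂ CD ⇒ -8x+8y-40=0] ∩ [|D−(10, 15)|²=32]]
4. D_y = 11  [[BC ⟂ CD ⇒ -8x+8y-40=0] ∩ [|D−(10, 15)|²=32]]
   so D = (6, 11)

A = (14, 3)
D = (6, 11)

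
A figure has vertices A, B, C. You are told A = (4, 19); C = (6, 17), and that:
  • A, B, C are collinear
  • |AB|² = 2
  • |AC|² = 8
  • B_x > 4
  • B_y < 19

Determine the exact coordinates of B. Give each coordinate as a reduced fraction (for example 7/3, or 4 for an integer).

1. B_x = 5  [[A, B, C are collinear ⇒ -2x-2y+46=0] ∩ [|B−(4, 19)|²=2]]
2. B_y = 18  [[A, B, C are collinear ⇒ -2x-2y+46=0] ∩ [|B−(4, 19)|²=2]]
   so B = (5, 18)

B = (5, 18)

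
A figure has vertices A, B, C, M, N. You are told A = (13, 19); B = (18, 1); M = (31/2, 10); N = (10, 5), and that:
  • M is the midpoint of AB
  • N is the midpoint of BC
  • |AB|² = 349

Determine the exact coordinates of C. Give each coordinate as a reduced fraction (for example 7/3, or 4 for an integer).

C = (2, 9)

1. C_x = 2  [C = 2·N−B = 2·(10, 5)−(18, 1)]
2. C_y = 9  [C = 2·N−B = 2·(10, 5)−(18, 1)]
   so C = (2, 9)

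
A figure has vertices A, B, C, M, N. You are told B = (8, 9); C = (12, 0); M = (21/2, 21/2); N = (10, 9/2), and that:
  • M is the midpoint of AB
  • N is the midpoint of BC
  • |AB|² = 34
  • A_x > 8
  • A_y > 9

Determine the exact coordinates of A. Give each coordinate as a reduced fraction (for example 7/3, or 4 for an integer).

A = (13, 12)

1. A_x = 13  [A = 2·M−B = 2·(21/2, 21/2)−(8, 9)]
2. A_y = 12  [A = 2·M−B = 2·(21/2, 21/2)−(8, 9)]
   so A = (13, 12)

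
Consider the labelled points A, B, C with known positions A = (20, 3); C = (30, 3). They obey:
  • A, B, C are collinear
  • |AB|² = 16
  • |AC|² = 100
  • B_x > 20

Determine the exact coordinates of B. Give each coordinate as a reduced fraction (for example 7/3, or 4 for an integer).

1. B_x = 24  [[A, B, C are collinear ⇒ -10y+30=0] ∩ [|B−(20, 3)|²=16]]
2. B_y = 3  [[A, B, C are collinear ⇒ -10y+30=0] ∩ [|B−(20, 3)|²=16]]
   so B = (24, 3)

B = (24, 3)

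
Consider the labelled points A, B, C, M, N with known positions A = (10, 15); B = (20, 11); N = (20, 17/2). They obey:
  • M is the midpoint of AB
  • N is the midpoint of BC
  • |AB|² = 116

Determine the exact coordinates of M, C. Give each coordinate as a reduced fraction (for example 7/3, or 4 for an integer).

1. M_x = 15  [2·M = A+B = (10, 15)+(20, 11)]
2. M_y = 13  [2·M = A+B = (10, 15)+(20, 11)]
   so M = (15, 13)
3. C_x = 20  [C = 2·N−B = 2·(20, 17/2)−(20, 11)]
4. C_y = 6  [C = 2·N−B = 2·(20, 17/2)−(20, 11)]
   so C = (20, 6)

M = (15, 13)
C = (20, 6)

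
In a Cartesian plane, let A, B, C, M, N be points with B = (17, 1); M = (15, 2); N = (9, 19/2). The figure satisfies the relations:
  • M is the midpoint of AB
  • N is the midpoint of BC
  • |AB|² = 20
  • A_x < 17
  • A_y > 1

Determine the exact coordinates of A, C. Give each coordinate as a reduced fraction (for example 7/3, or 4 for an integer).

A = (13, 3)
C = (1, 18)

1. A_x = 13  [A = 2·M−B = 2·(15, 2)−(17, 1)]
2. A_y = 3  [A = 2·M−B = 2·(15, 2)−(17, 1)]
   so A = (13, 3)
3. C_x = 1  [C = 2·N−B = 2·(9, 19/2)−(17, 1)]
4. C_y = 18  [C = 2·N−B = 2·(9, 19/2)−(17, 1)]
   so C = (1, 18)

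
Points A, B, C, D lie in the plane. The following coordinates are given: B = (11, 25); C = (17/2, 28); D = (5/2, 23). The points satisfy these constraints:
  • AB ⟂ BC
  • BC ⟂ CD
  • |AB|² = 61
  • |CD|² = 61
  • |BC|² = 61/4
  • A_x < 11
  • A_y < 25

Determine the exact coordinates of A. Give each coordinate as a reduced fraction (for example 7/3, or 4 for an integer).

1. A_x = 5  [[AB ⟂ BC ⇒ 5/2x-3y+95/2=0] ∩ [|A−(11, 25)|²=61]]
2. A_y = 20  [[AB ⟂ BC ⇒ 5/2x-3y+95/2=0] ∩ [|A−(11, 25)|²=61]]
   so A = (5, 20)

A = (5, 20)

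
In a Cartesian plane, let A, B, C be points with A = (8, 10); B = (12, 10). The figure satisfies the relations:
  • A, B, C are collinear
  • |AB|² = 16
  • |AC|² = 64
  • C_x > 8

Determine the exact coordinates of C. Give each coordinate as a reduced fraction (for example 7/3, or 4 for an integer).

1. C_x = 16  [[A, B, C are collinear ⇒ 4y-40=0] ∩ [|C−(8, 10)|²=64]]
2. C_y = 10  [[A, B, C are collinear ⇒ 4y-40=0] ∩ [|C−(8, 10)|²=64]]
   so C = (16, 10)

C = (16, 10)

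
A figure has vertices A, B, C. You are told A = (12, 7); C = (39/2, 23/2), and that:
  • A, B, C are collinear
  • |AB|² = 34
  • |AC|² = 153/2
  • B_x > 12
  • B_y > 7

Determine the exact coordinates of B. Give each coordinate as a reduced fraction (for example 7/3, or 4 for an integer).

B = (17, 10)

1. B_x = 17  [[A, B, C are collinear ⇒ 9/2x-15/2y-3/2=0] ∩ [|B−(12, 7)|²=34]]
2. B_y = 10  [[A, B, C are collinear ⇒ 9/2x-15/2y-3/2=0] ∩ [|B−(12, 7)|²=34]]
   so B = (17, 10)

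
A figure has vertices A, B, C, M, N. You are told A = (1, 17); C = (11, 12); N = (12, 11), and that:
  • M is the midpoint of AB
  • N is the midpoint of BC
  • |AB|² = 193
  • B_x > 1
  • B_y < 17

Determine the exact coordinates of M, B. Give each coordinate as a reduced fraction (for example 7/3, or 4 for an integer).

1. B_x = 13  [B = 2·N−C = 2·(12, 11)−(11, 12)]
2. B_y = 10  [B = 2·N−C = 2·(12, 11)−(11, 12)]
   so B = (13, 10)
3. M_x = 7  [2·M = A+B = (1, 17)+(13, 10)]
4. M_y = 27/2  [2·M = A+B = (1, 17)+(13, 10)]
   so M = (7, 27/2)

M = (7, 27/2)
B = (13, 10)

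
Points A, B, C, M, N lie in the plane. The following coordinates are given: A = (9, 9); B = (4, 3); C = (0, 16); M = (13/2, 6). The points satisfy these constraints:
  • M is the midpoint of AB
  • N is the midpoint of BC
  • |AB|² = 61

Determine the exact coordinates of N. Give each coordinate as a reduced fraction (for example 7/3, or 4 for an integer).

N = (2, 19/2)

1. N_x = 2  [2·N = B+C = (4, 3)+(0, 16)]
2. N_y = 19/2  [2·N = B+C = (4, 3)+(0, 16)]
   so N = (2, 19/2)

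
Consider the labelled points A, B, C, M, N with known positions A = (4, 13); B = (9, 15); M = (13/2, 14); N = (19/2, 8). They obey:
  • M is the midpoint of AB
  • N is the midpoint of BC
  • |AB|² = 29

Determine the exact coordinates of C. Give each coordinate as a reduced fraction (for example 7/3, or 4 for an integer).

1. C_x = 10  [C = 2·N−B = 2·(19/2, 8)−(9, 15)]
2. C_y = 1  [C = 2·N−B = 2·(19/2, 8)−(9, 15)]
   so C = (10, 1)

C = (10, 1)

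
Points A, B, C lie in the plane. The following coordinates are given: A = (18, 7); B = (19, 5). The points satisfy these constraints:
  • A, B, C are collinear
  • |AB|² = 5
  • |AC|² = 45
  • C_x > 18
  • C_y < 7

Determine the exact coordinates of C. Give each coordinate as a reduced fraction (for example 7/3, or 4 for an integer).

1. C_x = 21  [[A, B, C are collinear ⇒ 2x+1y-43=0] ∩ [|C−(18, 7)|²=45]]
2. C_y = 1  [[A, B, C are collinear ⇒ 2x+1y-43=0] ∩ [|C−(18, 7)|²=45]]
   so C = (21, 1)

C = (21, 1)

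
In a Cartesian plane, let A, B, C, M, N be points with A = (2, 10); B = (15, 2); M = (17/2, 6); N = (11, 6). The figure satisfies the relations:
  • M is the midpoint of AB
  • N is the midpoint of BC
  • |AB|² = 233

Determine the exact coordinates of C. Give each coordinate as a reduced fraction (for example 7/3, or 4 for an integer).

1. C_x = 7  [C = 2·N−B = 2·(11, 6)−(15, 2)]
2. C_y = 10  [C = 2·N−B = 2·(11, 6)−(15, 2)]
   so C = (7, 10)

C = (7, 10)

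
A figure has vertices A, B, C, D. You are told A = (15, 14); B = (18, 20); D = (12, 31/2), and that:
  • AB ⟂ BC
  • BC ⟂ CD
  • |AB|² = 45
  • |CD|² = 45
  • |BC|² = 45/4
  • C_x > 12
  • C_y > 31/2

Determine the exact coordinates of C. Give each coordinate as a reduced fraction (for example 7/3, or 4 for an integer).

1. C_x = 15  [[AB ⟂ BC ⇒ 3x+6y-174=0] ∩ [|C−(12, 31/2)|²=45]]
2. C_y = 43/2  [[AB ⟂ BC ⇒ 3x+6y-174=0] ∩ [|C−(12, 31/2)|²=45]]
   so C = (15, 43/2)

C = (15, 43/2)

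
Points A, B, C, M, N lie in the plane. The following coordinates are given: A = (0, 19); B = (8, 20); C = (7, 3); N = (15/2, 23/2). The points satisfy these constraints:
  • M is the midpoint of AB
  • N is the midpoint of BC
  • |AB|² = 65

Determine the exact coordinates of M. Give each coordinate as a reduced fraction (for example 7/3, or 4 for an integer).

M = (4, 39/2)

1. M_x = 4  [2·M = A+B = (0, 19)+(8, 20)]
2. M_y = 39/2  [2·M = A+B = (0, 19)+(8, 20)]
   so M = (4, 39/2)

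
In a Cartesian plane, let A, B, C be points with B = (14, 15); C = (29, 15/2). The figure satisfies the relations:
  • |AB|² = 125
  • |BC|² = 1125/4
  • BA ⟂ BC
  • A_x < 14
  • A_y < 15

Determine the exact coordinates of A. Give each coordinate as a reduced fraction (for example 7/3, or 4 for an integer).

1. A_x = 9  [[BA ⟂ BC ⇒ 15x-15/2y-195/2=0] ∩ [|A−(14, 15)|²=125]]
2. A_y = 5  [[BA ⟂ BC ⇒ 15x-15/2y-195/2=0] ∩ [|A−(14, 15)|²=125]]
   so A = (9, 5)

A = (9, 5)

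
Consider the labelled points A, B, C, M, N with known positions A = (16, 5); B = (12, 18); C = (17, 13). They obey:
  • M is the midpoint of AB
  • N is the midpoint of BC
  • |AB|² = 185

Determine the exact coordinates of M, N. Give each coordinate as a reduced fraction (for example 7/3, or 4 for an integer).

1. M_x = 14  [2·M = A+B = (16, 5)+(12, 18)]
2. M_y = 23/2  [2·M = A+B = (16, 5)+(12, 18)]
   so M = (14, 23/2)
3. N_x = 29/2  [2·N = B+C = (12, 18)+(17, 13)]
4. N_y = 31/2  [2·N = B+C = (12, 18)+(17, 13)]
   so N = (29/2, 31/2)

M = (14, 23/2)
N = (29/2, 31/2)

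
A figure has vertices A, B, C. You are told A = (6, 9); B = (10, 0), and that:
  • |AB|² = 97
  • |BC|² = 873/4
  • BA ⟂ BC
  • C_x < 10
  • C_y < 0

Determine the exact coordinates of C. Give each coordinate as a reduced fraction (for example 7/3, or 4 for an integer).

1. C_x = -7/2  [[BA ⟂ BC ⇒ -4x+9y+40=0] ∩ [|C−(10, 0)|²=873/4]]
2. C_y = -6  [[BA ⟂ BC ⇒ -4x+9y+40=0] ∩ [|C−(10, 0)|²=873/4]]
   so C = (-7/2, -6)

C = (-7/2, -6)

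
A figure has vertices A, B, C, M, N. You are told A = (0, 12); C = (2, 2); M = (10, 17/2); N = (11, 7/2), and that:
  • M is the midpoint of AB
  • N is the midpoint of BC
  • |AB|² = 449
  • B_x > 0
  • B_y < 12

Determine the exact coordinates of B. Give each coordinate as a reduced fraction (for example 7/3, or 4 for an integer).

1. B_x = 20  [B = 2·M−A = 2·(10, 17/2)−(0, 12)]
2. B_y = 5  [B = 2·M−A = 2·(10, 17/2)−(0, 12)]
   so B = (20, 5)

B = (20, 5)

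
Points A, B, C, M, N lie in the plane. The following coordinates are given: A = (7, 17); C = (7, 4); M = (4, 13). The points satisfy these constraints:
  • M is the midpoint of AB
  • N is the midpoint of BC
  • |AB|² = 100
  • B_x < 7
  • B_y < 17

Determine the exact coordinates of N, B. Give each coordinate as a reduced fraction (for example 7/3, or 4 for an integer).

1. B_x = 1  [B = 2·M−A = 2·(4, 13)−(7, 17)]
2. B_y = 9  [B = 2·M−A = 2·(4, 13)−(7, 17)]
   so B = (1, 9)
3. N_x = 4  [2·N = B+C = (1, 9)+(7, 4)]
4. N_y = 13/2  [2·N = B+C = (1, 9)+(7, 4)]
   so N = (4, 13/2)

N = (4, 13/2)
B = (1, 9)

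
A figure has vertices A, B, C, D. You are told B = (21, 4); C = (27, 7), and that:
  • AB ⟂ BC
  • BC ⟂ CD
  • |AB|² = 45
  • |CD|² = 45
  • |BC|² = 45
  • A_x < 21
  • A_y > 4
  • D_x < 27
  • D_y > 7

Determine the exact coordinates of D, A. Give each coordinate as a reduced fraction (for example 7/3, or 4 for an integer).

D = (24, 13)
A = (18, 10)

1. D_x = 24  [[BC ⟂ CD ⇒ 6x+3y-183=0] ∩ [|D−(27, 7)|²=45]]
2. D_y = 13  [[BC ⟂ CD ⇒ 6x+3y-183=0] ∩ [|D−(27, 7)|²=45]]
   so D = (24, 13)
3. A_x = 18  [[AB ⟂ BC ⇒ -6x-3y+138=0] ∩ [|A−(21, 4)|²=45]]
4. A_y = 10  [[AB ⟂ BC ⇒ -6x-3y+138=0] ∩ [|A−(21, 4)|²=45]]
   so A = (18, 10)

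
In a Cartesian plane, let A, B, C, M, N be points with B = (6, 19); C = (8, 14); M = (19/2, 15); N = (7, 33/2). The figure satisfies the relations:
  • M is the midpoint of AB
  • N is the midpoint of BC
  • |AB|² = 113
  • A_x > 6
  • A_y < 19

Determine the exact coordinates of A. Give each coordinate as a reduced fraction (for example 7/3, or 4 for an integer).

A = (13, 11)

1. A_x = 13  [A = 2·M−B = 2·(19/2, 15)−(6, 19)]
2. A_y = 11  [A = 2·M−B = 2·(19/2, 15)−(6, 19)]
   so A = (13, 11)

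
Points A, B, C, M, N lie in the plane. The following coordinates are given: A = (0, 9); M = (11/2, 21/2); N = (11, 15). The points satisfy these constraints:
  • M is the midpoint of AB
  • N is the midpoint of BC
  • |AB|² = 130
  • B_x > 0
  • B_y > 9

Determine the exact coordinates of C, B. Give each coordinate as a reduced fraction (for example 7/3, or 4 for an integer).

1. B_x = 11  [B = 2·M−A = 2·(11/2, 21/2)−(0, 9)]
2. B_y = 12  [B = 2·M−A = 2·(11/2, 21/2)−(0, 9)]
   so B = (11, 12)
3. C_x = 11  [C = 2·N−B = 2·(11, 15)−(11, 12)]
4. C_y = 18  [C = 2·N−B = 2·(11, 15)−(11, 12)]
   so C = (11, 18)

C = (11, 18)
B = (11, 12)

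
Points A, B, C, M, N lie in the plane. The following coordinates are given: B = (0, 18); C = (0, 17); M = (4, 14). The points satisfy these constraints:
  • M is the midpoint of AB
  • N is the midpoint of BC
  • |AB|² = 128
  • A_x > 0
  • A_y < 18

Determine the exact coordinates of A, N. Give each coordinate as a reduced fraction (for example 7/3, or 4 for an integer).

1. A_x = 8  [A = 2·M−B = 2·(4, 14)−(0, 18)]
2. A_y = 10  [A = 2·M−B = 2·(4, 14)−(0, 18)]
   so A = (8, 10)
3. N_x = 0  [2·N = B+C = (0, 18)+(0, 17)]
4. N_y = 35/2  [2·N = B+C = (0, 18)+(0, 17)]
   so N = (0, 35/2)

A = (8, 10)
N = (0, 35/2)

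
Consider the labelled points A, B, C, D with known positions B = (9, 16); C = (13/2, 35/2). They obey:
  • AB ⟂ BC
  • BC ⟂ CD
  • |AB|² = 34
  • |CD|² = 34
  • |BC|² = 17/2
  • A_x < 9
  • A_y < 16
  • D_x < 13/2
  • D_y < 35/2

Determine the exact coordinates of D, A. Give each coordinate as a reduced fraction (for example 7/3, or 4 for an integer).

D = (7/2, 25/2)
A = (6, 11)

1. D_x = 7/2  [[BC ⟂ CD ⇒ -5/2x+3/2y-10=0] ∩ [|D−(13/2, 35/2)|²=34]]
2. D_y = 25/2  [[BC ⟂ CD ⇒ -5/2x+3/2y-10=0] ∩ [|D−(13/2, 35/2)|²=34]]
   so D = (7/2, 25/2)
3. A_x = 6  [[AB ⟂ BC ⇒ 5/2x-3/2y+3/2=0] ∩ [|A−(9, 16)|²=34]]
4. A_y = 11  [[AB ⟂ BC ⇒ 5/2x-3/2y+3/2=0] ∩ [|A−(9, 16)|²=34]]
   so A = (6, 11)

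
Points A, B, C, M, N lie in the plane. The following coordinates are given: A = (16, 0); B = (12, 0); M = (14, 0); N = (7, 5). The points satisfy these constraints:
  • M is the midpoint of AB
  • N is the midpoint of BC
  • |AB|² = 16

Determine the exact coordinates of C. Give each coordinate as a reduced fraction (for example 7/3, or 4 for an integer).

1. C_x = 2  [C = 2·N−B = 2·(7, 5)−(12, 0)]
2. C_y = 10  [C = 2·N−B = 2·(7, 5)−(12, 0)]
   so C = (2, 10)

C = (2, 10)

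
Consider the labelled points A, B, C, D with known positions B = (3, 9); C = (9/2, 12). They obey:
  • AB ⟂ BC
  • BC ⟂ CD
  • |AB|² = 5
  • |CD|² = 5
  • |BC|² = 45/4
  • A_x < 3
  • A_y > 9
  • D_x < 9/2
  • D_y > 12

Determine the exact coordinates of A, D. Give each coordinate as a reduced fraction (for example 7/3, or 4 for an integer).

A = (1, 10)
D = (5/2, 13)

1. A_x = 1  [[AB ⟂ BC ⇒ -3/2x-3y+63/2=0] ∩ [|A−(3, 9)|²=5]]
2. A_y = 10  [[AB ⟂ BC ⇒ -3/2x-3y+63/2=0] ∩ [|A−(3, 9)|²=5]]
   so A = (1, 10)
3. D_x = 5/2  [[BC ⟂ CD ⇒ 3/2x+3y-171/4=0] ∩ [|D−(9/2, 12)|²=5]]
4. D_y = 13  [[BC ⟂ CD ⇒ 3/2x+3y-171/4=0] ∩ [|D−(9/2, 12)|²=5]]
   so D = (5/2, 13)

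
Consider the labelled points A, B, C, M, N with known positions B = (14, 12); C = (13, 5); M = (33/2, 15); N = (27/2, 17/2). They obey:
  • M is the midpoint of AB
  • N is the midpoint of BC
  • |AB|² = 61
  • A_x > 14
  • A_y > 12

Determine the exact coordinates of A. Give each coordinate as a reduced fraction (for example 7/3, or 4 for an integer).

A = (19, 18)

1. A_x = 19  [A = 2·M−B = 2·(33/2, 15)−(14, 12)]
2. A_y = 18  [A = 2·M−B = 2·(33/2, 15)−(14, 12)]
   so A = (19, 18)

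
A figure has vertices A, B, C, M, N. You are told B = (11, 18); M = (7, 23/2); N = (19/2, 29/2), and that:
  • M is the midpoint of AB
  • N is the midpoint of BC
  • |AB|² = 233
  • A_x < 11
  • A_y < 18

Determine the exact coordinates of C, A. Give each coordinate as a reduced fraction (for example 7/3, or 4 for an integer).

1. A_x = 3  [A = 2·M−B = 2·(7, 23/2)−(11, 18)]
2. A_y = 5  [A = 2·M−B = 2·(7, 23/2)−(11, 18)]
   so A = (3, 5)
3. C_x = 8  [C = 2·N−B = 2·(19/2, 29/2)−(11, 18)]
4. C_y = 11  [C = 2·N−B = 2·(19/2, 29/2)−(11, 18)]
   so C = (8, 11)

C = (8, 11)
A = (3, 5)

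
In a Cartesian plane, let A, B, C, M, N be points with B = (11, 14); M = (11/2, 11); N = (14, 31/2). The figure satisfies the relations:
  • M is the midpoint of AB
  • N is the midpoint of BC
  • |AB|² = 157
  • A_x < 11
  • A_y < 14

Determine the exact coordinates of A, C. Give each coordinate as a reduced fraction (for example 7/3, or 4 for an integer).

A = (0, 8)
C = (17, 17)

1. A_x = 0  [A = 2·M−B = 2·(11/2, 11)−(11, 14)]
2. A_y = 8  [A = 2·M−B = 2·(11/2, 11)−(11, 14)]
   so A = (0, 8)
3. C_x = 17  [C = 2·N−B = 2·(14, 31/2)−(11, 14)]
4. C_y = 17  [C = 2·N−B = 2·(14, 31/2)−(11, 14)]
   so C = (17, 17)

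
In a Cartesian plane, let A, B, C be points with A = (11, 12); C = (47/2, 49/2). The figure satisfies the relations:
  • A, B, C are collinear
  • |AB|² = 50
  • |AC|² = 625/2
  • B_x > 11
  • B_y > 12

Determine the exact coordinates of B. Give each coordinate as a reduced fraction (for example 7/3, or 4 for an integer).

1. B_x = 16  [[A, B, C are collinear ⇒ 25/2x-25/2y+25/2=0] ∩ [|B−(11, 12)|²=50]]
2. B_y = 17  [[A, B, C are collinear ⇒ 25/2x-25/2y+25/2=0] ∩ [|B−(11, 12)|²=50]]
   so B = (16, 17)

B = (16, 17)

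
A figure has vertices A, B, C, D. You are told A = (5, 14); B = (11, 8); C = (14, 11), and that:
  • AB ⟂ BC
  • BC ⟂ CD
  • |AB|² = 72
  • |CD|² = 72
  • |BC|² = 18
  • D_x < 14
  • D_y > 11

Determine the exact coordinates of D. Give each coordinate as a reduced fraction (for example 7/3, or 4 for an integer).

1. D_x = 8  [[BC ⟂ CD ⇒ 3x+3y-75=0] ∩ [|D−(14, 11)|²=72]]
2. D_y = 17  [[BC ⟂ CD ⇒ 3x+3y-75=0] ∩ [|D−(14, 11)|²=72]]
   so D = (8, 17)

D = (8, 17)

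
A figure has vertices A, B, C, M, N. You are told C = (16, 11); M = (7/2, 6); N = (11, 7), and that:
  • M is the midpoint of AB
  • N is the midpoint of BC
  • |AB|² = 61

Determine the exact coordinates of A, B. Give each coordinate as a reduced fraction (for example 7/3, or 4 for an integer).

1. B_x = 6  [B = 2·N−C = 2·(11, 7)−(16, 11)]
2. B_y = 3  [B = 2·N−C = 2·(11, 7)−(16, 11)]
   so B = (6, 3)
3. A_x = 1  [A = 2·M−B = 2·(7/2, 6)−(6, 3)]
4. A_y = 9  [A = 2·M−B = 2·(7/2, 6)−(6, 3)]
   so A = (1, 9)

A = (1, 9)
B = (6, 3)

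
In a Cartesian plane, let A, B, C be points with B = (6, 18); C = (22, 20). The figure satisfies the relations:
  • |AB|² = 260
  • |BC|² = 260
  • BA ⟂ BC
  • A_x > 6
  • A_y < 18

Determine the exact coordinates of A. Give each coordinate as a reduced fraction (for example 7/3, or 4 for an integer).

A = (8, 2)

1. A_x = 8  [[BA ⟂ BC ⇒ 16x+2y-132=0] ∩ [|A−(6, 18)|²=260]]
2. A_y = 2  [[BA ⟂ BC ⇒ 16x+2y-132=0] ∩ [|A−(6, 18)|²=260]]
   so A = (8, 2)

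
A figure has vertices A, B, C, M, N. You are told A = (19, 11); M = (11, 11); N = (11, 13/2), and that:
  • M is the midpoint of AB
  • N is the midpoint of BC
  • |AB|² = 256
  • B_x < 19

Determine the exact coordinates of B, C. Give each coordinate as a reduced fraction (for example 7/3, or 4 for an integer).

1. B_x = 3  [B = 2·M−A = 2·(11, 11)−(19, 11)]
2. B_y = 11  [B = 2·M−A = 2·(11, 11)−(19, 11)]
   so B = (3, 11)
3. C_x = 19  [C = 2·N−B = 2·(11, 13/2)−(3, 11)]
4. C_y = 2  [C = 2·N−B = 2·(11, 13/2)−(3, 11)]
   so C = (19, 2)

B = (3, 11)
C = (19, 2)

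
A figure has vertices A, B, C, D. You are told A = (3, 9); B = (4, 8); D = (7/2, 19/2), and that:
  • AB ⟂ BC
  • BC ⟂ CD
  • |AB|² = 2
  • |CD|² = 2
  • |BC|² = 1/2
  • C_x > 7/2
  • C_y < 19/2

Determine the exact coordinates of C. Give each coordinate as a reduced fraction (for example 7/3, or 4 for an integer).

1. C_x = 9/2  [[AB ⟂ BC ⇒ 1x-1y+4=0] ∩ [|C−(7/2, 19/2)|²=2]]
2. C_y = 17/2  [[AB ⟂ BC ⇒ 1x-1y+4=0] ∩ [|C−(7/2, 19/2)|²=2]]
   so C = (9/2, 17/2)

C = (9/2, 17/2)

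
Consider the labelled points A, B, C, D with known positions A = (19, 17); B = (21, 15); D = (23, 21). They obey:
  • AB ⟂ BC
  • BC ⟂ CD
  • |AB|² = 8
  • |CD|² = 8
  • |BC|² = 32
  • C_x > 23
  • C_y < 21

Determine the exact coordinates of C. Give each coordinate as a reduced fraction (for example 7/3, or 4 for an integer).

C = (25, 19)

1. C_x = 25  [[AB ⟂ BC ⇒ 2x-2y-12=0] ∩ [|C−(23, 21)|²=8]]
2. C_y = 19  [[AB ⟂ BC ⇒ 2x-2y-12=0] ∩ [|C−(23, 21)|²=8]]
   so C = (25, 19)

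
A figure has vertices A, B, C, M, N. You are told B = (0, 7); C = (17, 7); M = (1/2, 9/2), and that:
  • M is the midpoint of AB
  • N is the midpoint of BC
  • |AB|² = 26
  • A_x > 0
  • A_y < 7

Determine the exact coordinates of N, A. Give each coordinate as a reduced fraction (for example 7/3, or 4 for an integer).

N = (17/2, 7)
A = (1, 2)

1. A_x = 1  [A = 2·M−B = 2·(1/2, 9/2)−(0, 7)]
2. A_y = 2  [A = 2·M−B = 2·(1/2, 9/2)−(0, 7)]
   so A = (1, 2)
3. N_x = 17/2  [2·N = B+C = (0, 7)+(17, 7)]
4. N_y = 7  [2·N = B+C = (0, 7)+(17, 7)]
   so N = (17/2, 7)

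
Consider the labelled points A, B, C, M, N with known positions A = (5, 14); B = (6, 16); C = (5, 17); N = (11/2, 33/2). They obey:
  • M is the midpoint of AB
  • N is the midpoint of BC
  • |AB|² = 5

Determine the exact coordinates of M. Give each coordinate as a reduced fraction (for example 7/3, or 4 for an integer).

1. M_x = 11/2  [2·M = A+B = (5, 14)+(6, 16)]
2. M_y = 15  [2·M = A+B = (5, 14)+(6, 16)]
   so M = (11/2, 15)

M = (11/2, 15)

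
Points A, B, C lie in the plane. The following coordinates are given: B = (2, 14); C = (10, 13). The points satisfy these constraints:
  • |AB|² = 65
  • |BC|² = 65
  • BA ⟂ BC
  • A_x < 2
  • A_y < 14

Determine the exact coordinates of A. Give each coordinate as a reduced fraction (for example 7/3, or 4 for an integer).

1. A_x = 1  [[BA ⟂ BC ⇒ 8x-1y-2=0] ∩ [|A−(2, 14)|²=65]]
2. A_y = 6  [[BA ⟂ BC ⇒ 8x-1y-2=0] ∩ [|A−(2, 14)|²=65]]
   so A = (1, 6)

A = (1, 6)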